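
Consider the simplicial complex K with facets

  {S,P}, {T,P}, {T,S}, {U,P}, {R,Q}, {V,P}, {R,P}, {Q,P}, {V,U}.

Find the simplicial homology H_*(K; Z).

H_0 ≅ Z,  H_1 ≅ Z^3.

Fix the vertex order P < Q < R < S < T < U < V and write every simplex with vertices in increasing order. Then dim K = 1 and the simplices of K are:

  0-simplices (7): P, Q, R, S, T, U, V
  1-simplices (9): PQ, PR, PS, PT, PU, PV, QR, ST, UV

Hence C_0 ≅ Z^7, C_1 ≅ Z^9.

The boundary map ∂_1: C_1 → C_0 maps an edge to its endpoints' difference, ∂[p,q] = q − p. For instance
  ∂PV = V − P.
The resulting 7×9 matrix has rank 6, and its Smith normal form has invariant factors (1,1,1,1,1,1).

Reading off H_k = ker ∂_k / im ∂_{k+1}:

  H_0: rank C_0 − rank ∂_1 = 7 − 6 = 1, and the invariant factors of ∂_1 are all 1, so H_0 = Z.
  H_1: rank ker ∂_1 − rank ∂_2 = (9 − 6) − 0 = 3, and there is no ∂_2, so H_1 = Z^3.

As a check, the Euler characteristic is 7 − 9 = -2, which agrees with 1 − 3 = -2.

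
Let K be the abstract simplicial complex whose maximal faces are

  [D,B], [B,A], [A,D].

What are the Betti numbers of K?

Order the vertices as A < B < D. Listing each simplex with vertices in this order, K has dimension 1 with simplices:

  0-simplices (3): A, B, D
  1-simplices (3): AB, AD, BD

giving chain groups C_0 ≅ Z^3, C_1 ≅ Z^3.

Boundary ∂_1: C_1 → C_0 maps an edge to its endpoints' difference, ∂[p,q] = q − p. For instance
  ∂AD = D − A.
The 3×3 boundary matrix has rank 2 and Smith normal form diag(1,1).

Computing H_k = (kernel of ∂_k) / (image of ∂_{k+1}):

  H_0: rank C_0 − rank ∂_1 = 3 − 2 = 1, and the invariant factors of ∂_1 are all 1, so H_0 ≅ Z.
  H_1: rank ker ∂_1 − rank ∂_2 = (3 − 2) − 0 = 1, and there is no ∂_2, so H_1 ≅ Z.

Hence the Betti numbers are b_0 = 1, b_1 = 1.

b_0 = 1, b_1 = 1.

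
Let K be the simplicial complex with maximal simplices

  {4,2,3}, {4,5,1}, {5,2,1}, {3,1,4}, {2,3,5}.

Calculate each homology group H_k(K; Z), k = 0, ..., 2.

K has 5 vertices, 10 edges, 5 triangles.
rank ∂_0 = 0, rank ∂_1 = 4 ⇒ b_0 = 5 − 0 − 4 = 1; all invariant factors of ∂_1 are 1 so no torsion. So H_0 ≅ Z.
rank ∂_1 = 4, rank ∂_2 = 5 ⇒ b_1 = 10 − 4 − 5 = 1; all invariant factors of ∂_2 are 1 so no torsion. So H_1 ≅ Z.
rank ∂_2 = 5, rank ∂_3 = 0 ⇒ b_2 = 5 − 5 − 0 = 0. So H_2 ≅ 0.

H_0 = Z,  H_1 = Z,  H_2 = 0.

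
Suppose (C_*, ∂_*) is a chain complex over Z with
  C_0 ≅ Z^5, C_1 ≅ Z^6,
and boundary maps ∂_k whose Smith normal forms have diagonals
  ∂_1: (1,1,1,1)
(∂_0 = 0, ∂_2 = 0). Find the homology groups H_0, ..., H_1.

H_0: b_0 = 5 − 0 − 4 = 1; torsion from ∂_1 factors > 1: none. So H_0 = Z.
H_1: b_1 = 6 − 4 − 0 = 2; torsion from ∂_2 factors > 1: none. So H_1 = Z^2.

H_0 = Z,  H_1 = Z^2.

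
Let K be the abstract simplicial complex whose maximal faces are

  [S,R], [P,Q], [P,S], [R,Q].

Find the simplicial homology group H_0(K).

H_0 = Z.

We work with the vertex ordering P < Q < R < S. The simplices of K, each written with vertices in increasing order, are:

  0-simplices (4): P, Q, R, S
  1-simplices (4): PQ, PS, QR, RS

so the chain groups are C_0 ≅ Z^4, C_1 ≅ Z^4.

∂_1: C_1 → C_0 maps an edge to its endpoints' difference, ∂[p,q] = q − p. For instance
  ∂PS = S − P.
As a 4×4 matrix over Z this has rank 3, with invariant factors (1,1,1).

Now H_k = ker ∂_k / im ∂_{k+1}, so:

  H_0: rank C_0 − rank ∂_1 = 4 − 3 = 1, and the invariant factors of ∂_1 are all 1, so H_0 = Z.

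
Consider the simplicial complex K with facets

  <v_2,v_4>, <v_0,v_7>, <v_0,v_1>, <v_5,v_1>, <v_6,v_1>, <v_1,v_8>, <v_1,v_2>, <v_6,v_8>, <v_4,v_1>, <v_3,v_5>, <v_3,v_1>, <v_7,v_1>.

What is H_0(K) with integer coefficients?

H_0 = Z.

Fix the vertex order v_0 < v_1 < v_2 < v_3 < v_4 < v_5 < v_6 < v_7 < v_8 and write every simplex with vertices in increasing order. Then dim K = 1 and the simplices of K are:

  0-simplices (9): [v_0], [v_1], [v_2], [v_3], [v_4], [v_5], [v_6], [v_7], [v_8]
  1-simplices (12): [v_0,v_1], [v_0,v_7], [v_1,v_2], [v_1,v_3], [v_1,v_4], [v_1,v_5], [v_1,v_6], [v_1,v_7], [v_1,v_8], [v_2,v_4], [v_3,v_5], [v_6,v_8]

Hence C_0 ≅ Z^9, C_1 ≅ Z^12.

∂_1: C_1 → C_0 is given by ∂[p,q] = [q] − [p]. For instance
  ∂[v_2,v_4] = [v_4] − [v_2].
This gives a 9×12 integer matrix of rank 8; reducing to Smith normal form yields diagonal entries (1,1,1,1,1,1,1,1).

Computing H_k = (kernel of ∂_k) / (image of ∂_{k+1}):

  H_0: rank C_0 − rank ∂_1 = 9 − 8 = 1, and the invariant factors of ∂_1 are all 1, so H_0 ≅ Z.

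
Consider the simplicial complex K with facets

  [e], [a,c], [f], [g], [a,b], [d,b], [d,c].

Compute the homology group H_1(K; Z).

Fix the vertex order a < b < c < d < e < f < g and write every simplex with vertices in increasing order. Then dim K = 1 and the simplices of K are:

  0-simplices (7): a, b, c, d, e, f, g
  1-simplices (4): ab, ac, bd, cd

giving chain groups C_0 ≅ Z^7, C_1 ≅ Z^4.

∂_1: C_1 → C_0 maps an edge to its endpoints' difference, ∂[p,q] = q − p.
This gives a 7×4 integer matrix of rank 3; reducing to Smith normal form yields diagonal entries (1,1,1).

Now H_k = ker ∂_k / im ∂_{k+1}, so:

  H_1: rank ker ∂_1 − rank ∂_2 = (4 − 3) − 0 = 1, and there is no ∂_2, so H_1 ≅ Z.

H_1 = Z.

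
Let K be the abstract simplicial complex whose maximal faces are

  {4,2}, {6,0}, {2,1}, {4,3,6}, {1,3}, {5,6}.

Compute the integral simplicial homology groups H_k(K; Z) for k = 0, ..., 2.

Take the total order 0 < 1 < 2 < 3 < 4 < 5 < 6 on the vertex set. Then K (dimension 2) consists of the simplices:

  0-simplices (7): [0], [1], [2], [3], [4], [5], [6]
  1-simplices (8): [0,6], [1,2], [1,3], [2,4], [3,4], [3,6], [4,6], [5,6]
  2-simplices (1): [3,4,6]

so the chain groups are C_0 ≅ Z^7, C_1 ≅ Z^8, C_2 ≅ Z^1.

∂_1: C_1 → C_0 sends each edge [p,q] (with p < q) to q − p. For instance
  ∂[0,6] = [6] − [0].
This gives a 7×8 integer matrix of rank 6; reducing to Smith normal form yields diagonal entries (1,1,1,1,1,1).

∂_2: C_2 → C_1 acts by ∂[p,q,r] = [q,r] − [p,r] + [p,q]. For instance
  ∂[3,4,6] = [4,6] − [3,6] + [3,4].
The resulting 8×1 matrix has rank 1, and its Smith normal form has invariant factors (1).

Reading off H_k = ker ∂_k / im ∂_{k+1}:

  H_0: rank C_0 − rank ∂_1 = 7 − 6 = 1, and the invariant factors of ∂_1 are all 1, so H_0 ≅ Z.
  H_1: rank ker ∂_1 − rank ∂_2 = (8 − 6) − 1 = 1, and the invariant factors of ∂_2 are all 1, so H_1 ≅ Z.
  H_2: rank ker ∂_2 − rank ∂_3 = (1 − 1) − 0 = 0, and there is no ∂_3, so H_2 ≅ 0.

As a check, the Euler characteristic is 7 − 8 + 1 = 0, which agrees with 1 − 1 + 0 = 0.

H_0 = Z,  H_1 = Z,  H_2 = 0.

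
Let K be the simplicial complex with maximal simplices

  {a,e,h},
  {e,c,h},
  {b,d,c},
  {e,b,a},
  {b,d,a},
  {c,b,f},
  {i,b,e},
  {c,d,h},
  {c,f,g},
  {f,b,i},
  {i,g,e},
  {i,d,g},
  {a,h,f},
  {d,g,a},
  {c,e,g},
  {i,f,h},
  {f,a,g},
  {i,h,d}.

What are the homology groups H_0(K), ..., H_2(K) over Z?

H_0 ≅ Z,  H_1 ≅ Z^2,  H_2 ≅ Z.

We work with the vertex ordering a < b < c < d < e < f < g < h < i. The simplices of K, each written with vertices in increasing order, are:

  0-simplices (9): a, b, c, d, e, f, g, h, i
  1-simplices (27): ab, ad, ae, af, ag, ah, bc, bd, be, bf, bi, cd, ce, cf, cg, ch, dg, dh, di, eg, eh, ei, fg, fh, fi, gi, hi
  2-simplices (18): abd, abe, adg, aeh, afg, afh, bcd, bcf, bei, bfi, cdh, ceg, ceh, cfg, dgi, dhi, egi, fhi

so the chain groups are C_0 ≅ Z^9, C_1 ≅ Z^27, C_2 ≅ Z^18.

∂_1: C_1 → C_0 sends each edge [p,q] (with p < q) to q − p. For instance
  ∂ab = b − a.
The 9×27 boundary matrix has rank 8 and Smith normal form diag(1,1,1,1,1,1,1,1).

Boundary ∂_2: C_2 → C_1 maps a triangle to the signed sum of its edges. For instance
  ∂ceh = eh − ch + ce,
  ∂afh = fh − ah + af.
This gives a 27×18 integer matrix of rank 17; reducing to Smith normal form yields diagonal entries (1,1,1,1,1,1,1,1,1,1,1,1,1,1,1,1,1).

Computing H_k = (kernel of ∂_k) / (image of ∂_{k+1}):

  H_0: rank C_0 − rank ∂_1 = 9 − 8 = 1, and the invariant factors of ∂_1 are all 1, so H_0 = Z.
  H_1: rank ker ∂_1 − rank ∂_2 = (27 − 8) − 17 = 2, and the invariant factors of ∂_2 are all 1, so H_1 = Z^2.
  H_2: rank ker ∂_2 − rank ∂_3 = (18 − 17) − 0 = 1, and there is no ∂_3, so H_2 = Z.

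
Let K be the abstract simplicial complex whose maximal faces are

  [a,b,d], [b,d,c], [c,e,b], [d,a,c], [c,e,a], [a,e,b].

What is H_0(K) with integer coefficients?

H_0 = Z.

Take the total order a < b < c < d < e on the vertex set. Then K (dimension 2) consists of the simplices:

  0-simplices (5): a, b, c, d, e
  1-simplices (9): ab, ac, ad, ae, bc, bd, be, cd, ce
  2-simplices (6): abd, abe, acd, ace, bcd, bce

Hence C_0 ≅ Z^5, C_1 ≅ Z^9, C_2 ≅ Z^6.

∂_1: C_1 → C_0 maps an edge to its endpoints' difference, ∂[p,q] = q − p.
As a 5×9 matrix over Z this has rank 4, with invariant factors (1,1,1,1).

Boundary ∂_2: C_2 → C_1 acts by ∂[p,q,r] = [q,r] − [p,r] + [p,q]. For instance
  ∂abd = bd − ad + ab,
  ∂bce = ce − be + bc.
The resulting 9×6 matrix has rank 5, and its Smith normal form has invariant factors (1,1,1,1,1).

Reading off H_k = ker ∂_k / im ∂_{k+1}:

  H_0: rank C_0 − rank ∂_1 = 5 − 4 = 1, and the invariant factors of ∂_1 are all 1, so H_0 = Z.

(K is a triangulation of the 2-sphere S^2.)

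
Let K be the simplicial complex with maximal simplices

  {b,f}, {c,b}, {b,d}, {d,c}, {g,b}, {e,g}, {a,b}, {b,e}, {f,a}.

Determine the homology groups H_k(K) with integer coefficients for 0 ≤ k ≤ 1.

We work with the vertex ordering a < b < c < d < e < f < g. The simplices of K, each written with vertices in increasing order, are:

  0-simplices (7): a, b, c, d, e, f, g
  1-simplices (9): ab, af, bc, bd, be, bf, bg, cd, eg

giving chain groups C_0 ≅ Z^7, C_1 ≅ Z^9.

Boundary ∂_1: C_1 → C_0 is given by ∂[p,q] = [q] − [p]. For instance
  ∂bg = g − b.
This gives a 7×9 integer matrix of rank 6; reducing to Smith normal form yields diagonal entries (1,1,1,1,1,1).

Now H_k = ker ∂_k / im ∂_{k+1}, so:

  H_0: rank C_0 − rank ∂_1 = 7 − 6 = 1, and the invariant factors of ∂_1 are all 1, so H_0 = Z.
  H_1: rank ker ∂_1 − rank ∂_2 = (9 − 6) − 0 = 3, and there is no ∂_2, so H_1 = Z^3.

H_0 = Z,  H_1 = Z^3.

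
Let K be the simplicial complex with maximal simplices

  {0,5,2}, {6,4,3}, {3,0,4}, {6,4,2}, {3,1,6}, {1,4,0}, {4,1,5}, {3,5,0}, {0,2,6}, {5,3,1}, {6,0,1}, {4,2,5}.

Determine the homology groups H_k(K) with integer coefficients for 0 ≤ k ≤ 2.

H_0 = Z,  H_1 = Z_2,  H_2 = 0.

We work with the vertex ordering 0 < 1 < 2 < 3 < 4 < 5 < 6. The simplices of K, each written with vertices in increasing order, are:

  0-simplices (7): [0], [1], [2], [3], [4], [5], [6]
  1-simplices (18): [0,1], [0,2], [0,3], [0,4], [0,5], [0,6], [1,3], [1,4], [1,5], [1,6], [2,4], [2,5], [2,6], [3,4], [3,5], [3,6], [4,5], [4,6]
  2-simplices (12): [0,1,4], [0,1,6], [0,2,5], [0,2,6], [0,3,4], [0,3,5], [1,3,5], [1,3,6], [1,4,5], [2,4,5], [2,4,6], [3,4,6]

giving chain groups C_0 ≅ Z^7, C_1 ≅ Z^18, C_2 ≅ Z^12.

Boundary ∂_1: C_1 → C_0 maps an edge to its endpoints' difference, ∂[p,q] = q − p. For instance
  ∂[2,5] = [5] − [2].
The resulting 7×18 matrix has rank 6, and its Smith normal form has invariant factors (1,1,1,1,1,1).

The boundary map ∂_2: C_2 → C_1 maps a triangle to the signed sum of its edges. For instance
  ∂[0,1,4] = [1,4] − [0,4] + [0,1],
  ∂[3,4,6] = [4,6] − [3,6] + [3,4].
The 18×12 boundary matrix has rank 12 and Smith normal form diag(1,1,1,1,1,1,1,1,1,1,1,2).

Computing H_k = (kernel of ∂_k) / (image of ∂_{k+1}):

  H_0: rank C_0 − rank ∂_1 = 7 − 6 = 1, and the invariant factors of ∂_1 are all 1, so H_0 ≅ Z.
  H_1: rank ker ∂_1 − rank ∂_2 = (18 − 6) − 12 = 0, and ∂_2 has invariant factor 2 > 1, so H_1 ≅ Z_2.
  H_2: rank ker ∂_2 − rank ∂_3 = (12 − 12) − 0 = 0, and there is no ∂_3, so H_2 ≅ 0.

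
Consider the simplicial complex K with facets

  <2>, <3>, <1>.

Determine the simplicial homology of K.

Order the vertices as 1 < 2 < 3. Listing each simplex with vertices in this order, K has dimension 0 with simplices:

  0-simplices (3): [1], [2], [3]

so the chain groups are C_0 ≅ Z^3.

Computing H_k = (kernel of ∂_k) / (image of ∂_{k+1}):

  H_0: rank C_0 − rank ∂_1 = 3 − 0 = 3, and there is no ∂_1, so H_0 ≅ Z^3.

(K is a triangulation of a set of 3 points.)

H_0 ≅ Z^3.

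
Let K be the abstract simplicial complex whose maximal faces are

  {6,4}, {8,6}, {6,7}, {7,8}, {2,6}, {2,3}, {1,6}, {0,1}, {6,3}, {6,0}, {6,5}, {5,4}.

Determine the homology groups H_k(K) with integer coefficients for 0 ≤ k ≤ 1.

H_0 = Z,  H_1 = Z^4.

Order the vertices as 0 < 1 < 2 < 3 < 4 < 5 < 6 < 7 < 8. Listing each simplex with vertices in this order, K has dimension 1 with simplices:

  0-simplices (9): [0], [1], [2], [3], [4], [5], [6], [7], [8]
  1-simplices (12): [0,1], [0,6], [1,6], [2,3], [2,6], [3,6], [4,5], [4,6], [5,6], [6,7], [6,8], [7,8]

giving chain groups C_0 ≅ Z^9, C_1 ≅ Z^12.

Boundary ∂_1: C_1 → C_0 maps an edge to its endpoints' difference, ∂[p,q] = q − p.
The 9×12 boundary matrix has rank 8 and Smith normal form diag(1,1,1,1,1,1,1,1).

Reading off H_k = ker ∂_k / im ∂_{k+1}:

  H_0: rank C_0 − rank ∂_1 = 9 − 8 = 1, and the invariant factors of ∂_1 are all 1, so H_0 = Z.
  H_1: rank ker ∂_1 − rank ∂_2 = (12 − 8) − 0 = 4, and there is no ∂_2, so H_1 = Z^4.

As a check, the Euler characteristic is 9 − 12 = -3, which agrees with 1 − 4 = -3.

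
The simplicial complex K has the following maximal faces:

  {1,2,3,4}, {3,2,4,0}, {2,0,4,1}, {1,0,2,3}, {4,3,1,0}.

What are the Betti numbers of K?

b_0 = 1, b_1 = 0, b_2 = 0, b_3 = 1.

Fix the vertex order 0 < 1 < 2 < 3 < 4 and write every simplex with vertices in increasing order. Then dim K = 3 and the simplices of K are:

  0-simplices (5): [0], [1], [2], [3], [4]
  1-simplices (10): [0,1], [0,2], [0,3], [0,4], [1,2], [1,3], [1,4], [2,3], [2,4], [3,4]
  2-simplices (10): [0,1,2], [0,1,3], [0,1,4], [0,2,3], [0,2,4], [0,3,4], [1,2,3], [1,2,4], [1,3,4], [2,3,4]
  3-simplices (5): [0,1,2,3], [0,1,2,4], [0,1,3,4], [0,2,3,4], [1,2,3,4]

giving chain groups C_0 ≅ Z^5, C_1 ≅ Z^10, C_2 ≅ Z^10, C_3 ≅ Z^5.

Boundary ∂_1: C_1 → C_0 sends each edge [p,q] (with p < q) to q − p. For instance
  ∂[3,4] = [4] − [3].
As a 5×10 matrix over Z this has rank 4, with invariant factors (1,1,1,1).

∂_2: C_2 → C_1 acts by ∂[p,q,r] = [q,r] − [p,r] + [p,q]. For instance
  ∂[1,2,3] = [2,3] − [1,3] + [1,2],
  ∂[0,1,4] = [1,4] − [0,4] + [0,1].
The 10×10 boundary matrix has rank 6 and Smith normal form diag(1,1,1,1,1,1).

Boundary ∂_3: C_3 → C_2 sends each 3-simplex σ to the alternating sum Σ_i (−1)^i (σ with its i-th vertex removed). For instance
  ∂[1,2,3,4] = [2,3,4] − [1,3,4] + [1,2,4] − [1,2,3],
  ∂[0,1,2,3] = [1,2,3] − [0,2,3] + [0,1,3] − [0,1,2].
The resulting 10×5 matrix has rank 4, and its Smith normal form has invariant factors (1,1,1,1).

Computing H_k = (kernel of ∂_k) / (image of ∂_{k+1}):

  H_0: rank C_0 − rank ∂_1 = 5 − 4 = 1, and the invariant factors of ∂_1 are all 1, so H_0 ≅ Z.
  H_1: rank ker ∂_1 − rank ∂_2 = (10 − 4) − 6 = 0, and the invariant factors of ∂_2 are all 1, so H_1 ≅ 0.
  H_2: rank ker ∂_2 − rank ∂_3 = (10 − 6) − 4 = 0, and the invariant factors of ∂_3 are all 1, so H_2 ≅ 0.
  H_3: rank ker ∂_3 − rank ∂_4 = (5 − 4) − 0 = 1, and there is no ∂_4, so H_3 ≅ Z.

As a check, the Euler characteristic is 5 − 10 + 10 − 5 = 0, which agrees with 1 − 0 + 0 − 1 = 0.
(K is a triangulation of the 3-sphere S^3.)

Hence the Betti numbers are b_0 = 1, b_1 = 0, b_2 = 0, b_3 = 1.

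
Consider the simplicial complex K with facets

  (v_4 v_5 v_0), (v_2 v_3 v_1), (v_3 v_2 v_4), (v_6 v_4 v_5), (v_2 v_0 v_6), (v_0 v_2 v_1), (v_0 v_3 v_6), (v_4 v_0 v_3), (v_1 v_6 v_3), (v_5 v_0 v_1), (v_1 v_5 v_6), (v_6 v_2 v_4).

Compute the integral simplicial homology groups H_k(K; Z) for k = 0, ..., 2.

Fix the vertex order v_0 < v_1 < v_2 < v_3 < v_4 < v_5 < v_6 and write every simplex with vertices in increasing order. Then dim K = 2 and the simplices of K are:

  0-simplices (7): [v_0], [v_1], [v_2], [v_3], [v_4], [v_5], [v_6]
  1-simplices (18): (18 of them)
  2-simplices (12): (12 of them)

so the chain groups are C_0 ≅ Z^7, C_1 ≅ Z^18, C_2 ≅ Z^12.

∂_1: C_1 → C_0 maps an edge to its endpoints' difference, ∂[p,q] = q − p.
The resulting 7×18 matrix has rank 6, and its Smith normal form has invariant factors (1,1,1,1,1,1).

∂_2: C_2 → C_1 acts by ∂[p,q,r] = [q,r] − [p,r] + [p,q]. For instance
  ∂[v_0,v_3,v_6] = [v_3,v_6] − [v_0,v_6] + [v_0,v_3],
  ∂[v_1,v_2,v_3] = [v_2,v_3] − [v_1,v_3] + [v_1,v_2].
This gives a 18×12 integer matrix of rank 12; reducing to Smith normal form yields diagonal entries (1,1,1,1,1,1,1,1,1,1,1,2).

Reading off H_k = ker ∂_k / im ∂_{k+1}:

  H_0: rank C_0 − rank ∂_1 = 7 − 6 = 1, and the invariant factors of ∂_1 are all 1, so H_0 ≅ Z.
  H_1: rank ker ∂_1 − rank ∂_2 = (18 − 6) − 12 = 0, and ∂_2 has invariant factor 2 > 1, so H_1 ≅ Z/2.
  H_2: rank ker ∂_2 − rank ∂_3 = (12 − 12) − 0 = 0, and there is no ∂_3, so H_2 ≅ 0.

(K is a triangulation of the real projective plane RP^2.)

H_0 = Z,  H_1 = Z/2,  H_2 = 0.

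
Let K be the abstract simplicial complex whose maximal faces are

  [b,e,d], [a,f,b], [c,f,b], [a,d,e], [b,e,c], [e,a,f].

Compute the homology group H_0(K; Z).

Fix the vertex order a < b < c < d < e < f and write every simplex with vertices in increasing order. Then dim K = 2 and the simplices of K are:

  0-simplices (6): a, b, c, d, e, f
  1-simplices (12): ab, ad, ae, af, bc, bd, be, bf, ce, cf, de, ef
  2-simplices (6): abf, ade, aef, bce, bcf, bde

giving chain groups C_0 ≅ Z^6, C_1 ≅ Z^12, C_2 ≅ Z^6.

Boundary ∂_1: C_1 → C_0 maps an edge to its endpoints' difference, ∂[p,q] = q − p.
The 6×12 boundary matrix has rank 5 and Smith normal form diag(1,1,1,1,1).

The boundary map ∂_2: C_2 → C_1 maps a triangle to the signed sum of its edges. For instance
  ∂ade = de − ae + ad,
  ∂bde = de − be + bd.
The resulting 12×6 matrix has rank 6, and its Smith normal form has invariant factors (1,1,1,1,1,1).

From H_k ≅ ker(∂_k) / im(∂_{k+1}) we obtain:

  H_0: rank C_0 − rank ∂_1 = 6 − 5 = 1, and the invariant factors of ∂_1 are all 1, so H_0 ≅ Z.

H_0 = Z.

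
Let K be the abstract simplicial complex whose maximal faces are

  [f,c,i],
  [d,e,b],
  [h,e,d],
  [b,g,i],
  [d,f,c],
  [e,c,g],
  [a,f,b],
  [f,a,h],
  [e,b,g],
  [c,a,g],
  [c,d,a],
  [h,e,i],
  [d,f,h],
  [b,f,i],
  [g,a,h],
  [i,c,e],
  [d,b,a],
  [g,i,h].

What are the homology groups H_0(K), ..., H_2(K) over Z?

H_0 = Z,  H_1 = Z ⊕ Z_2,  H_2 = 0.

Fix the vertex order a < b < c < d < e < f < g < h < i and write every simplex with vertices in increasing order. Then dim K = 2 and the simplices of K are:

  0-simplices (9): a, b, c, d, e, f, g, h, i
  1-simplices (27): ab, ac, ad, af, ag, ah, bd, be, bf, bg, bi, cd, ce, cf, cg, ci, de, df, dh, eg, eh, ei, fh, fi, gh, gi, hi
  2-simplices (18): abd, abf, acd, acg, afh, agh, bde, beg, bfi, bgi, cdf, ceg, cei, cfi, deh, dfh, ehi, ghi

giving chain groups C_0 ≅ Z^9, C_1 ≅ Z^27, C_2 ≅ Z^18.

Boundary ∂_1: C_1 → C_0 is given by ∂[p,q] = [q] − [p].
The 9×27 boundary matrix has rank 8 and Smith normal form diag(1,1,1,1,1,1,1,1).

∂_2: C_2 → C_1 maps a triangle to the signed sum of its edges. For instance
  ∂agh = gh − ah + ag,
  ∂acg = cg − ag + ac.
The resulting 27×18 matrix has rank 18, and its Smith normal form has invariant factors (1,1,1,1,1,1,1,1,1,1,1,1,1,1,1,1,1,2).

Reading off H_k = ker ∂_k / im ∂_{k+1}:

  H_0: rank C_0 − rank ∂_1 = 9 − 8 = 1, and the invariant factors of ∂_1 are all 1, so H_0 ≅ Z.
  H_1: rank ker ∂_1 − rank ∂_2 = (27 − 8) − 18 = 1, and ∂_2 has invariant factor 2 > 1, so H_1 ≅ Z ⊕ Z_2.
  H_2: rank ker ∂_2 − rank ∂_3 = (18 − 18) − 0 = 0, and there is no ∂_3, so H_2 ≅ 0.

As a check, the Euler characteristic is 9 − 27 + 18 = 0, which agrees with 1 − 1 + 0 = 0.
(K is a triangulation of the Klein bottle.)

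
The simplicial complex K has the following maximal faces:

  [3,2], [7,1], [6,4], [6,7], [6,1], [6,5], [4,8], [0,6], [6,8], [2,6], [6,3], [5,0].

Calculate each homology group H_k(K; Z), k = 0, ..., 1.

Order the vertices as 0 < 1 < 2 < 3 < 4 < 5 < 6 < 7 < 8. Listing each simplex with vertices in this order, K has dimension 1 with simplices:

  0-simplices (9): [0], [1], [2], [3], [4], [5], [6], [7], [8]
  1-simplices (12): [0,5], [0,6], [1,6], [1,7], [2,3], [2,6], [3,6], [4,6], [4,8], [5,6], [6,7], [6,8]

so the chain groups are C_0 ≅ Z^9, C_1 ≅ Z^12.

∂_1: C_1 → C_0 maps an edge to its endpoints' difference, ∂[p,q] = q − p.
As a 9×12 matrix over Z this has rank 8, with invariant factors (1,1,1,1,1,1,1,1).

Reading off H_k = ker ∂_k / im ∂_{k+1}:

  H_0: rank C_0 − rank ∂_1 = 9 − 8 = 1, and the invariant factors of ∂_1 are all 1, so H_0 ≅ Z.
  H_1: rank ker ∂_1 − rank ∂_2 = (12 − 8) − 0 = 4, and there is no ∂_2, so H_1 ≅ Z^4.

As a check, the Euler characteristic is 9 − 12 = -3, which agrees with 1 − 4 = -3.

H_0 ≅ Z,  H_1 ≅ Z^4.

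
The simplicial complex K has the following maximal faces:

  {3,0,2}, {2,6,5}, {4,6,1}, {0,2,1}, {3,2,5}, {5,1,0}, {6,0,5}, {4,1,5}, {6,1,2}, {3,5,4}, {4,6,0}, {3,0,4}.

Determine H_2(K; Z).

K has 7 vertices, 18 edges, 12 triangles.
rank ∂_2 = 12, rank ∂_3 = 0 ⇒ b_2 = 12 − 12 − 0 = 0. So H_2 = 0.

H_2 = 0.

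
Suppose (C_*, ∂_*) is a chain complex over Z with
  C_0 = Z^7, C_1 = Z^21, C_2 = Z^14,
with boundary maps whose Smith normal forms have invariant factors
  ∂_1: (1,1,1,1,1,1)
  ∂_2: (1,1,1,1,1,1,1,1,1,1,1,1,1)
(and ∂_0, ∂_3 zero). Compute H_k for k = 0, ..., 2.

H_0 = Z,  H_1 = Z^2,  H_2 = Z.

H_0: b_0 = 7 − 0 − 6 = 1; torsion from ∂_1 factors > 1: none. So H_0 = Z.
H_1: b_1 = 21 − 6 − 13 = 2; torsion from ∂_2 factors > 1: none. So H_1 = Z^2.
H_2: b_2 = 14 − 13 − 0 = 1; torsion from ∂_3 factors > 1: none. So H_2 = Z.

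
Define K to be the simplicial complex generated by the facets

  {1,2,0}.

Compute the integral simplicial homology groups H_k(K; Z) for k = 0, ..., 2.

H_0 ≅ Z,  H_1 = 0,  H_2 = 0.

Take the total order 0 < 1 < 2 on the vertex set. Then K (dimension 2) consists of the simplices:

  0-simplices (3): [0], [1], [2]
  1-simplices (3): [0,1], [0,2], [1,2]
  2-simplices (1): [0,1,2]

giving chain groups C_0 ≅ Z^3, C_1 ≅ Z^3, C_2 ≅ Z^1.

Boundary ∂_1: C_1 → C_0 is given by ∂[p,q] = [q] − [p]. For instance
  ∂[0,1] = [1] − [0].
This gives a 3×3 integer matrix of rank 2; reducing to Smith normal form yields diagonal entries (1,1).

The boundary map ∂_2: C_2 → C_1 maps a triangle to the signed sum of its edges. For instance
  ∂[0,1,2] = [1,2] − [0,2] + [0,1].
The 3×1 boundary matrix has rank 1 and Smith normal form diag(1).

From H_k ≅ ker(∂_k) / im(∂_{k+1}) we obtain:

  H_0: rank C_0 − rank ∂_1 = 3 − 2 = 1, and the invariant factors of ∂_1 are all 1, so H_0 = Z.
  H_1: rank ker ∂_1 − rank ∂_2 = (3 − 2) − 1 = 0, and the invariant factors of ∂_2 are all 1, so H_1 = 0.
  H_2: rank ker ∂_2 − rank ∂_3 = (1 − 1) − 0 = 0, and there is no ∂_3, so H_2 = 0.

As a check, the Euler characteristic is 3 − 3 + 1 = 1, which agrees with 1 − 0 + 0 = 1.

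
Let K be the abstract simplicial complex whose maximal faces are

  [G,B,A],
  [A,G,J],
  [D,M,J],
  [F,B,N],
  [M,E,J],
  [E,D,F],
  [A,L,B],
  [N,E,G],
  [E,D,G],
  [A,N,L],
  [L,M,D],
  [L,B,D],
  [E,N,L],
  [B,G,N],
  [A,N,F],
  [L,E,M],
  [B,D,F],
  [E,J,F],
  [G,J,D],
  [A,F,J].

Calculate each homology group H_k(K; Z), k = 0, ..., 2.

H_0 ≅ Z,  H_1 ≅ Z ⊕ Z_2,  H_2 = 0.

We work with the vertex ordering A < B < D < E < F < G < J < L < M < N. The simplices of K, each written with vertices in increasing order, are:

  0-simplices (10): A, B, D, E, F, G, J, L, M, N
  1-simplices (30): AB, AF, AG, AJ, AL, AN, BD, BF, BG, BL, BN, DE, DF, DG, DJ, DL, DM, EF, EG, EJ, EL, EM, EN, FJ, FN, GJ, GN, JM, LM, LN
  2-simplices (20): ABG, ABL, AFJ, AFN, AGJ, ALN, BDF, BDL, BFN, BGN, DEF, DEG, DGJ, DJM, DLM, EFJ, EGN, EJM, ELM, ELN

giving chain groups C_0 ≅ Z^10, C_1 ≅ Z^30, C_2 ≅ Z^20.

Boundary ∂_1: C_1 → C_0 is given by ∂[p,q] = [q] − [p]. For instance
  ∂FN = N − F.
The 10×30 boundary matrix has rank 9 and Smith normal form diag(1,1,1,1,1,1,1,1,1).

∂_2: C_2 → C_1 acts by ∂[p,q,r] = [q,r] − [p,r] + [p,q]. For instance
  ∂DJM = JM − DM + DJ,
  ∂AGJ = GJ − AJ + AG.
The 30×20 boundary matrix has rank 20 and Smith normal form diag(1,1,1,1,1,1,1,1,1,1,1,1,1,1,1,1,1,1,1,2).

From H_k ≅ ker(∂_k) / im(∂_{k+1}) we obtain:

  H_0: rank C_0 − rank ∂_1 = 10 − 9 = 1, and the invariant factors of ∂_1 are all 1, so H_0 = Z.
  H_1: rank ker ∂_1 − rank ∂_2 = (30 − 9) − 20 = 1, and ∂_2 has invariant factor 2 > 1, so H_1 = Z ⊕ Z_2.
  H_2: rank ker ∂_2 − rank ∂_3 = (20 − 20) − 0 = 0, and there is no ∂_3, so H_2 = 0.

As a check, the Euler characteristic is 10 − 30 + 20 = 0, which agrees with 1 − 1 + 0 = 0.
(K is a triangulation of the Klein bottle.)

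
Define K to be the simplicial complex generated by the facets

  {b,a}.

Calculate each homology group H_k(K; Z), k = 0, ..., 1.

Take the total order a < b on the vertex set. Then K (dimension 1) consists of the simplices:

  0-simplices (2): a, b
  1-simplices (1): ab

giving chain groups C_0 ≅ Z^2, C_1 ≅ Z^1.

The boundary map ∂_1: C_1 → C_0 sends each edge [p,q] (with p < q) to q − p. For instance
  ∂ab = b − a.
The resulting 2×1 matrix has rank 1, and its Smith normal form has invariant factors (1).

From H_k ≅ ker(∂_k) / im(∂_{k+1}) we obtain:

  H_0: rank C_0 − rank ∂_1 = 2 − 1 = 1, and the invariant factors of ∂_1 are all 1, so H_0 ≅ Z.
  H_1: rank ker ∂_1 − rank ∂_2 = (1 − 1) − 0 = 0, and there is no ∂_2, so H_1 ≅ 0.

As a check, the Euler characteristic is 2 − 1 = 1, which agrees with 1 − 0 = 1.

H_0 = Z,  H_1 = 0.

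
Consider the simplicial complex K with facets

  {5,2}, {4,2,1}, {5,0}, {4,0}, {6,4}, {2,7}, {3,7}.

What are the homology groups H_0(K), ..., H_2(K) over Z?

H_0 = Z,  H_1 = Z,  H_2 = 0.

Fix the vertex order 0 < 1 < 2 < 3 < 4 < 5 < 6 < 7 and write every simplex with vertices in increasing order. Then dim K = 2 and the simplices of K are:

  0-simplices (8): [0], [1], [2], [3], [4], [5], [6], [7]
  1-simplices (9): [0,4], [0,5], [1,2], [1,4], [2,4], [2,5], [2,7], [3,7], [4,6]
  2-simplices (1): [1,2,4]

giving chain groups C_0 ≅ Z^8, C_1 ≅ Z^9, C_2 ≅ Z^1.

Boundary ∂_1: C_1 → C_0 maps an edge to its endpoints' difference, ∂[p,q] = q − p. For instance
  ∂[1,4] = [4] − [1].
This gives a 8×9 integer matrix of rank 7; reducing to Smith normal form yields diagonal entries (1,1,1,1,1,1,1).

Boundary ∂_2: C_2 → C_1 maps a triangle to the signed sum of its edges. For instance
  ∂[1,2,4] = [2,4] − [1,4] + [1,2].
As a 9×1 matrix over Z this has rank 1, with invariant factors (1).

From H_k ≅ ker(∂_k) / im(∂_{k+1}) we obtain:

  H_0: rank C_0 − rank ∂_1 = 8 − 7 = 1, and the invariant factors of ∂_1 are all 1, so H_0 = Z.
  H_1: rank ker ∂_1 − rank ∂_2 = (9 − 7) − 1 = 1, and the invariant factors of ∂_2 are all 1, so H_1 = Z.
  H_2: rank ker ∂_2 − rank ∂_3 = (1 − 1) − 0 = 0, and there is no ∂_3, so H_2 = 0.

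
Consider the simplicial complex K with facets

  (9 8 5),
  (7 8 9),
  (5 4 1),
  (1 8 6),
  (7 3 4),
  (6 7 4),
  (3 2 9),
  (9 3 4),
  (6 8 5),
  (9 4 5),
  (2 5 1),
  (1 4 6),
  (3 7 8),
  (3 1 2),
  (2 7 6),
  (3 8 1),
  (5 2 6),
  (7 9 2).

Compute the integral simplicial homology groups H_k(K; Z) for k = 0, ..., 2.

Fix the vertex order 1 < 2 < 3 < 4 < 5 < 6 < 7 < 8 < 9 and write every simplex with vertices in increasing order. Then dim K = 2 and the simplices of K are:

  0-simplices (9): [1], [2], [3], [4], [5], [6], [7], [8], [9]
  1-simplices (27): (27 of them)
  2-simplices (18): [1,2,3], [1,2,5], [1,3,8], [1,4,5], [1,4,6], [1,6,8], [2,3,9], [2,5,6], [2,6,7], [2,7,9], [3,4,7], [3,4,9], [3,7,8], [4,5,9], [4,6,7], [5,6,8], [5,8,9], [7,8,9]

Hence C_0 ≅ Z^9, C_1 ≅ Z^27, C_2 ≅ Z^18.

Boundary ∂_1: C_1 → C_0 maps an edge to its endpoints' difference, ∂[p,q] = q − p.
The 9×27 boundary matrix has rank 8 and Smith normal form diag(1,1,1,1,1,1,1,1).

Boundary ∂_2: C_2 → C_1 sends each 2-simplex [p,q,r] to [q,r] − [p,r] + [p,q]. For instance
  ∂[4,5,9] = [5,9] − [4,9] + [4,5],
  ∂[1,2,3] = [2,3] − [1,3] + [1,2].
The resulting 27×18 matrix has rank 18, and its Smith normal form has invariant factors (1,1,1,1,1,1,1,1,1,1,1,1,1,1,1,1,1,2).

Now H_k = ker ∂_k / im ∂_{k+1}, so:

  H_0: rank C_0 − rank ∂_1 = 9 − 8 = 1, and the invariant factors of ∂_1 are all 1, so H_0 = Z.
  H_1: rank ker ∂_1 − rank ∂_2 = (27 − 8) − 18 = 1, and ∂_2 has invariant factor 2 > 1, so H_1 = Z ⊕ Z/2.
  H_2: rank ker ∂_2 − rank ∂_3 = (18 − 18) − 0 = 0, and there is no ∂_3, so H_2 = 0.

H_0 = Z,  H_1 = Z ⊕ Z/2,  H_2 = 0.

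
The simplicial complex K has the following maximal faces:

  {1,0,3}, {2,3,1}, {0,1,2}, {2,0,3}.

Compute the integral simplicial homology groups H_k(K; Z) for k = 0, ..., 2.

Order the vertices as 0 < 1 < 2 < 3. Listing each simplex with vertices in this order, K has dimension 2 with simplices:

  0-simplices (4): [0], [1], [2], [3]
  1-simplices (6): [0,1], [0,2], [0,3], [1,2], [1,3], [2,3]
  2-simplices (4): [0,1,2], [0,1,3], [0,2,3], [1,2,3]

so the chain groups are C_0 ≅ Z^4, C_1 ≅ Z^6, C_2 ≅ Z^4.

The boundary map ∂_1: C_1 → C_0 maps an edge to its endpoints' difference, ∂[p,q] = q − p. For instance
  ∂[0,2] = [2] − [0].
The 4×6 boundary matrix has rank 3 and Smith normal form diag(1,1,1).

Boundary ∂_2: C_2 → C_1 acts by ∂[p,q,r] = [q,r] − [p,r] + [p,q]. For instance
  ∂[0,1,3] = [1,3] − [0,3] + [0,1],
  ∂[1,2,3] = [2,3] − [1,3] + [1,2].
The 6×4 boundary matrix has rank 3 and Smith normal form diag(1,1,1).

Reading off H_k = ker ∂_k / im ∂_{k+1}:

  H_0: rank C_0 − rank ∂_1 = 4 − 3 = 1, and the invariant factors of ∂_1 are all 1, so H_0 = Z.
  H_1: rank ker ∂_1 − rank ∂_2 = (6 − 3) − 3 = 0, and the invariant factors of ∂_2 are all 1, so H_1 = 0.
  H_2: rank ker ∂_2 − rank ∂_3 = (4 − 3) − 0 = 1, and there is no ∂_3, so H_2 = Z.

(K is a triangulation of the 2-sphere S^2.)

H_0 = Z,  H_1 = 0,  H_2 = Z.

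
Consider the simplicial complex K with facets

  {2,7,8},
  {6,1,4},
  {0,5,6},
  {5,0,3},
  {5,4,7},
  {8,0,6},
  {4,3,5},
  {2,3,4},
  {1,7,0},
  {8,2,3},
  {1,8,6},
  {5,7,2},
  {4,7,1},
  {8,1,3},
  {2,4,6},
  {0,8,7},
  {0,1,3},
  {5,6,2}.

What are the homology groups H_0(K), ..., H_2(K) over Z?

K has 9 vertices, 27 edges, 18 triangles.
rank ∂_0 = 0, rank ∂_1 = 8 ⇒ b_0 = 9 − 0 − 8 = 1; all invariant factors of ∂_1 are 1 so no torsion. So H_0 = Z.
rank ∂_1 = 8, rank ∂_2 = 18 ⇒ b_1 = 27 − 8 − 18 = 1; ∂_2 has invariant factor(s) [2] giving torsion. So H_1 = Z ⊕ Z/2.
rank ∂_2 = 18, rank ∂_3 = 0 ⇒ b_2 = 18 − 18 − 0 = 0. So H_2 = 0.

H_0 ≅ Z,  H_1 ≅ Z ⊕ Z/2,  H_2 = 0.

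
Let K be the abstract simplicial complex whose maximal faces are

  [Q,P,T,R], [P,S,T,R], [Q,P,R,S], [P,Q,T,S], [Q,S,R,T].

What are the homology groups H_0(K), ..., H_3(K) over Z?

H_0 = Z,  H_1 = 0,  H_2 = 0,  H_3 = Z.

We work with the vertex ordering P < Q < R < S < T. The simplices of K, each written with vertices in increasing order, are:

  0-simplices (5): P, Q, R, S, T
  1-simplices (10): PQ, PR, PS, PT, QR, QS, QT, RS, RT, ST
  2-simplices (10): PQR, PQS, PQT, PRS, PRT, PST, QRS, QRT, QST, RST
  3-simplices (5): PQRS, PQRT, PQST, PRST, QRST

so the chain groups are C_0 ≅ Z^5, C_1 ≅ Z^10, C_2 ≅ Z^10, C_3 ≅ Z^5.

Boundary ∂_1: C_1 → C_0 maps an edge to its endpoints' difference, ∂[p,q] = q − p. For instance
  ∂RT = T − R.
The 5×10 boundary matrix has rank 4 and Smith normal form diag(1,1,1,1).

The boundary map ∂_2: C_2 → C_1 maps a triangle to the signed sum of its edges. For instance
  ∂PRT = RT − PT + PR,
  ∂PST = ST − PT + PS.
The 10×10 boundary matrix has rank 6 and Smith normal form diag(1,1,1,1,1,1).

Boundary ∂_3: C_3 → C_2 sends each 3-simplex σ to the alternating sum Σ_i (−1)^i (σ with its i-th vertex removed). For instance
  ∂QRST = RST − QST + QRT − QRS,
  ∂PRST = RST − PST + PRT − PRS.
As a 10×5 matrix over Z this has rank 4, with invariant factors (1,1,1,1).

Reading off H_k = ker ∂_k / im ∂_{k+1}:

  H_0: rank C_0 − rank ∂_1 = 5 − 4 = 1, and the invariant factors of ∂_1 are all 1, so H_0 = Z.
  H_1: rank ker ∂_1 − rank ∂_2 = (10 − 4) − 6 = 0, and the invariant factors of ∂_2 are all 1, so H_1 = 0.
  H_2: rank ker ∂_2 − rank ∂_3 = (10 − 6) − 4 = 0, and the invariant factors of ∂_3 are all 1, so H_2 = 0.
  H_3: rank ker ∂_3 − rank ∂_4 = (5 − 4) − 0 = 1, and there is no ∂_4, so H_3 = Z.

(K is a triangulation of the 3-sphere S^3.)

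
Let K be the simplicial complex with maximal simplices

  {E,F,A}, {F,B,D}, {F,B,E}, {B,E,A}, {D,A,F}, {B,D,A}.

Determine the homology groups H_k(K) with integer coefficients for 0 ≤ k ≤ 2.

We work with the vertex ordering A < B < D < E < F. The simplices of K, each written with vertices in increasing order, are:

  0-simplices (5): A, B, D, E, F
  1-simplices (9): AB, AD, AE, AF, BD, BE, BF, DF, EF
  2-simplices (6): ABD, ABE, ADF, AEF, BDF, BEF

so the chain groups are C_0 ≅ Z^5, C_1 ≅ Z^9, C_2 ≅ Z^6.

∂_1: C_1 → C_0 maps an edge to its endpoints' difference, ∂[p,q] = q − p. For instance
  ∂AE = E − A.
The resulting 5×9 matrix has rank 4, and its Smith normal form has invariant factors (1,1,1,1).

Boundary ∂_2: C_2 → C_1 sends each 2-simplex [p,q,r] to [q,r] − [p,r] + [p,q]. For instance
  ∂ABE = BE − AE + AB,
  ∂ADF = DF − AF + AD.
The resulting 9×6 matrix has rank 5, and its Smith normal form has invariant factors (1,1,1,1,1).

Reading off H_k = ker ∂_k / im ∂_{k+1}:

  H_0: rank C_0 − rank ∂_1 = 5 − 4 = 1, and the invariant factors of ∂_1 are all 1, so H_0 = Z.
  H_1: rank ker ∂_1 − rank ∂_2 = (9 − 4) − 5 = 0, and the invariant factors of ∂_2 are all 1, so H_1 = 0.
  H_2: rank ker ∂_2 − rank ∂_3 = (6 − 5) − 0 = 1, and there is no ∂_3, so H_2 = Z.

H_0 ≅ Z,  H_1 = 0,  H_2 ≅ Z.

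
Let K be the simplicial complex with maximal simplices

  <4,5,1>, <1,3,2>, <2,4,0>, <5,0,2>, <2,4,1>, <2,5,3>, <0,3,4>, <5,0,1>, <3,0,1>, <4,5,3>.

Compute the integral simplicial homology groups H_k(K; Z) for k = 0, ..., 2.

H_0 ≅ Z,  H_1 ≅ Z_2,  H_2 = 0.

Take the total order 0 < 1 < 2 < 3 < 4 < 5 on the vertex set. Then K (dimension 2) consists of the simplices:

  0-simplices (6): [0], [1], [2], [3], [4], [5]
  1-simplices (15): [0,1], [0,2], [0,3], [0,4], [0,5], [1,2], [1,3], [1,4], [1,5], [2,3], [2,4], [2,5], [3,4], [3,5], [4,5]
  2-simplices (10): [0,1,3], [0,1,5], [0,2,4], [0,2,5], [0,3,4], [1,2,3], [1,2,4], [1,4,5], [2,3,5], [3,4,5]

giving chain groups C_0 ≅ Z^6, C_1 ≅ Z^15, C_2 ≅ Z^10.

The boundary map ∂_1: C_1 → C_0 sends each edge [p,q] (with p < q) to q − p. For instance
  ∂[0,3] = [3] − [0].
As a 6×15 matrix over Z this has rank 5, with invariant factors (1,1,1,1,1).

Boundary ∂_2: C_2 → C_1 sends each 2-simplex [p,q,r] to [q,r] − [p,r] + [p,q]. For instance
  ∂[0,1,3] = [1,3] − [0,3] + [0,1],
  ∂[1,2,3] = [2,3] − [1,3] + [1,2].
The resulting 15×10 matrix has rank 10, and its Smith normal form has invariant factors (1,1,1,1,1,1,1,1,1,2).

Now H_k = ker ∂_k / im ∂_{k+1}, so:

  H_0: rank C_0 − rank ∂_1 = 6 − 5 = 1, and the invariant factors of ∂_1 are all 1, so H_0 ≅ Z.
  H_1: rank ker ∂_1 − rank ∂_2 = (15 − 5) − 10 = 0, and ∂_2 has invariant factor 2 > 1, so H_1 ≅ Z_2.
  H_2: rank ker ∂_2 − rank ∂_3 = (10 − 10) − 0 = 0, and there is no ∂_3, so H_2 ≅ 0.

As a check, the Euler characteristic is 6 − 15 + 10 = 1, which agrees with 1 − 0 + 0 = 1.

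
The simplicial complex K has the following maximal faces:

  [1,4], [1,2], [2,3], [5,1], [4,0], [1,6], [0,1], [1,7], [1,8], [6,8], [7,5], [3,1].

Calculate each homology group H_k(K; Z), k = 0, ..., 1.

H_0 ≅ Z,  H_1 ≅ Z^4.

Order the vertices as 0 < 1 < 2 < 3 < 4 < 5 < 6 < 7 < 8. Listing each simplex with vertices in this order, K has dimension 1 with simplices:

  0-simplices (9): [0], [1], [2], [3], [4], [5], [6], [7], [8]
  1-simplices (12): [0,1], [0,4], [1,2], [1,3], [1,4], [1,5], [1,6], [1,7], [1,8], [2,3], [5,7], [6,8]

so the chain groups are C_0 ≅ Z^9, C_1 ≅ Z^12.

Boundary ∂_1: C_1 → C_0 sends each edge [p,q] (with p < q) to q − p. For instance
  ∂[1,2] = [2] − [1].
The resulting 9×12 matrix has rank 8, and its Smith normal form has invariant factors (1,1,1,1,1,1,1,1).

From H_k ≅ ker(∂_k) / im(∂_{k+1}) we obtain:

  H_0: rank C_0 − rank ∂_1 = 9 − 8 = 1, and the invariant factors of ∂_1 are all 1, so H_0 ≅ Z.
  H_1: rank ker ∂_1 − rank ∂_2 = (12 − 8) − 0 = 4, and there is no ∂_2, so H_1 ≅ Z^4.

As a check, the Euler characteristic is 9 − 12 = -3, which agrees with 1 − 4 = -3.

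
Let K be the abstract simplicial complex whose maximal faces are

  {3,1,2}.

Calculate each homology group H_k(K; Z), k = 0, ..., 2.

We work with the vertex ordering 1 < 2 < 3. The simplices of K, each written with vertices in increasing order, are:

  0-simplices (3): [1], [2], [3]
  1-simplices (3): [1,2], [1,3], [2,3]
  2-simplices (1): [1,2,3]

so the chain groups are C_0 ≅ Z^3, C_1 ≅ Z^3, C_2 ≅ Z^1.

Boundary ∂_1: C_1 → C_0 sends each edge [p,q] (with p < q) to q − p.
The resulting 3×3 matrix has rank 2, and its Smith normal form has invariant factors (1,1).

Boundary ∂_2: C_2 → C_1 sends each 2-simplex [p,q,r] to [q,r] − [p,r] + [p,q]. For instance
  ∂[1,2,3] = [2,3] − [1,3] + [1,2].
This gives a 3×1 integer matrix of rank 1; reducing to Smith normal form yields diagonal entries (1).

From H_k ≅ ker(∂_k) / im(∂_{k+1}) we obtain:

  H_0: rank C_0 − rank ∂_1 = 3 − 2 = 1, and the invariant factors of ∂_1 are all 1, so H_0 ≅ Z.
  H_1: rank ker ∂_1 − rank ∂_2 = (3 − 2) − 1 = 0, and the invariant factors of ∂_2 are all 1, so H_1 ≅ 0.
  H_2: rank ker ∂_2 − rank ∂_3 = (1 − 1) − 0 = 0, and there is no ∂_3, so H_2 ≅ 0.

As a check, the Euler characteristic is 3 − 3 + 1 = 1, which agrees with 1 − 0 + 0 = 1.
(K is a triangulation of the 2-simplex.)

H_0 ≅ Z,  H_1 = 0,  H_2 = 0.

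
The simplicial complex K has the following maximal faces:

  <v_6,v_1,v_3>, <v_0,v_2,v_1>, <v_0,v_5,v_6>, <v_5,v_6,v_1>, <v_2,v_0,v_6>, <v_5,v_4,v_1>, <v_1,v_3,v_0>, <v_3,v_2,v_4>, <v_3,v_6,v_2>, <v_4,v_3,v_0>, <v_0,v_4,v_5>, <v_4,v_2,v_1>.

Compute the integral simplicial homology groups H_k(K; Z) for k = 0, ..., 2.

H_0 ≅ Z,  H_1 ≅ Z/2,  H_2 = 0.

Fix the vertex order v_0 < v_1 < v_2 < v_3 < v_4 < v_5 < v_6 and write every simplex with vertices in increasing order. Then dim K = 2 and the simplices of K are:

  0-simplices (7): [v_0], [v_1], [v_2], [v_3], [v_4], [v_5], [v_6]
  1-simplices (18): (18 of them)
  2-simplices (12): (12 of them)

Hence C_0 ≅ Z^7, C_1 ≅ Z^18, C_2 ≅ Z^12.

∂_1: C_1 → C_0 maps an edge to its endpoints' difference, ∂[p,q] = q − p.
This gives a 7×18 integer matrix of rank 6; reducing to Smith normal form yields diagonal entries (1,1,1,1,1,1).

The boundary map ∂_2: C_2 → C_1 maps a triangle to the signed sum of its edges. For instance
  ∂[v_2,v_3,v_4] = [v_3,v_4] − [v_2,v_4] + [v_2,v_3],
  ∂[v_0,v_2,v_6] = [v_2,v_6] − [v_0,v_6] + [v_0,v_2].
This gives a 18×12 integer matrix of rank 12; reducing to Smith normal form yields diagonal entries (1,1,1,1,1,1,1,1,1,1,1,2).

Now H_k = ker ∂_k / im ∂_{k+1}, so:

  H_0: rank C_0 − rank ∂_1 = 7 − 6 = 1, and the invariant factors of ∂_1 are all 1, so H_0 ≅ Z.
  H_1: rank ker ∂_1 − rank ∂_2 = (18 − 6) − 12 = 0, and ∂_2 has invariant factor 2 > 1, so H_1 ≅ Z/2.
  H_2: rank ker ∂_2 − rank ∂_3 = (12 − 12) − 0 = 0, and there is no ∂_3, so H_2 ≅ 0.

(K is a triangulation of the real projective plane RP^2.)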